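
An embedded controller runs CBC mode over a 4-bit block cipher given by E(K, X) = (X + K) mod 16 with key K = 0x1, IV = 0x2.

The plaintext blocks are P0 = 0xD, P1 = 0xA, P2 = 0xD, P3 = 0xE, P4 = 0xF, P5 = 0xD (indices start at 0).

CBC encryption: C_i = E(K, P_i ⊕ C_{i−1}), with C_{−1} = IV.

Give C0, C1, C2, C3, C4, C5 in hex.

C0 = 0x0, C1 = 0xB, C2 = 0x7, C3 = 0xA, C4 = 0x6, C5 = 0xC

C0: P0 ⊕ 0x2 = 0xF; E(K, 0xF) = 0x0.
C1: P1 ⊕ 0x0 = 0xA; E(K, 0xA) = 0xB.
C2: P2 ⊕ 0xB = 0x6; E(K, 0x6) = 0x7.
C3: P3 ⊕ 0x7 = 0x9; E(K, 0x9) = 0xA.
C4: P4 ⊕ 0xA = 0x5; E(K, 0x5) = 0x6.
C5: P5 ⊕ 0x6 = 0xB; E(K, 0xB) = 0xC.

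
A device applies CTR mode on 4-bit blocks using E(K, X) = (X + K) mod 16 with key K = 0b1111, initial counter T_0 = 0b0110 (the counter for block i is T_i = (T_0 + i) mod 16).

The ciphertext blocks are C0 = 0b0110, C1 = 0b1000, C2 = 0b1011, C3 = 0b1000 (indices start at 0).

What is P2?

P2 = 0b1100

CTR decryption: S_i = E(K, T_i) where T_i is the counter for block i; P_i = C_i ⊕ S_i.
P2: T = 0b1000, S = E(K, T) = 0b0111; 0b1011 ⊕ 0b0111 = 0b1100.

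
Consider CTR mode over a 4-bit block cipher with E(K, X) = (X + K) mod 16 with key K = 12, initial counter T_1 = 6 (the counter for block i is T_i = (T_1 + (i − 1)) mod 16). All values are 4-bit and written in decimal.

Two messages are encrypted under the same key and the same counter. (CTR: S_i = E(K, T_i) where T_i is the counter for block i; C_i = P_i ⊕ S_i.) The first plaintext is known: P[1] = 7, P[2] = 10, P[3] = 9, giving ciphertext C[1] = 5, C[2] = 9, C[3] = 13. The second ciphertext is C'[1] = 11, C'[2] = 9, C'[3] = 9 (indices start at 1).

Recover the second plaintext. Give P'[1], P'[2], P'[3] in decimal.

P'[1] = 9, P'[2] = 10, P'[3] = 13

In CTR with a reused counter, both messages share the same keystream S_i, so C_i ⊕ C'_i = P_i ⊕ P'_i and thus P'_i = P_i ⊕ C_i ⊕ C'_i.
P'[1]: 7 ⊕ 5 ⊕ 11 = 9.
P'[2]: 10 ⊕ 9 ⊕ 9 = 10.
P'[3]: 9 ⊕ 13 ⊕ 9 = 13.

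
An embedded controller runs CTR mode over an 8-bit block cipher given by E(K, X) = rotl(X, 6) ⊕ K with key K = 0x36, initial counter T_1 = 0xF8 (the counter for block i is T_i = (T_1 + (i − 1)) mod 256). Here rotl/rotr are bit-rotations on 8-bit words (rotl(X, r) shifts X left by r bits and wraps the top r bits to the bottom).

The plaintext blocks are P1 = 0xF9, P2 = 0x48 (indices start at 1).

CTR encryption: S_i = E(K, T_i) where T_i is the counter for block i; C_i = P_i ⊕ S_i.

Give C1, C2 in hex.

C1 = 0xF1, C2 = 0x00

C1: T = 0xF8, S = E(K, T) = 0x08; 0xF9 ⊕ 0x08 = 0xF1.
C2: T = 0xF9, S = E(K, T) = 0x48; 0x48 ⊕ 0x48 = 0x00.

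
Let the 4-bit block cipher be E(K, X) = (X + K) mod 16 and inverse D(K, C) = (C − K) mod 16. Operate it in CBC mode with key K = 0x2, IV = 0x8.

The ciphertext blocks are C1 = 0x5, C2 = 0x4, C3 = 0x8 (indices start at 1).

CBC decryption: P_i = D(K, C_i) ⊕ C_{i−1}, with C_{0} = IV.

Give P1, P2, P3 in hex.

P1: D(K, 0x5) = 0x3; 0x3 ⊕ 0x8 = 0xB.
P2: D(K, 0x4) = 0x2; 0x2 ⊕ 0x5 = 0x7.
P3: D(K, 0x8) = 0x6; 0x6 ⊕ 0x4 = 0x2.

P1 = 0xB, P2 = 0x7, P3 = 0x2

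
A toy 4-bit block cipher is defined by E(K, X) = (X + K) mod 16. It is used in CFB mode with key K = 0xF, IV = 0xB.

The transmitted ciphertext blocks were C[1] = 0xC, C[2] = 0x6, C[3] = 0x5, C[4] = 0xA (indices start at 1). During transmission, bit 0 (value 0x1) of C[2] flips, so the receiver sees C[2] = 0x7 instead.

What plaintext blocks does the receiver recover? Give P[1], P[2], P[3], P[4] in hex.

CFB decryption: P_i = C_i ⊕ E(K, C_{i−1}), with C_{0} = IV.
Only C[2] changed, to 0x7. In CFB, a change in C_i flips the same bit in P_i and garbles P_{i+1}. Decrypting the received ciphertext:
P[1]: E(K, 0xB) = 0xA; 0xC ⊕ 0xA = 0x6.
P[2]: E(K, 0xC) = 0xB; 0x7 ⊕ 0xB = 0xC.
P[3]: E(K, 0x7) = 0x6; 0x5 ⊕ 0x6 = 0x3.
P[4]: E(K, 0x5) = 0x4; 0xA ⊕ 0x4 = 0xE.
Blocks that differ from the original plaintext: P[2], P[3].

P[1] = 0x6, P[2] = 0xC, P[3] = 0x3, P[4] = 0xE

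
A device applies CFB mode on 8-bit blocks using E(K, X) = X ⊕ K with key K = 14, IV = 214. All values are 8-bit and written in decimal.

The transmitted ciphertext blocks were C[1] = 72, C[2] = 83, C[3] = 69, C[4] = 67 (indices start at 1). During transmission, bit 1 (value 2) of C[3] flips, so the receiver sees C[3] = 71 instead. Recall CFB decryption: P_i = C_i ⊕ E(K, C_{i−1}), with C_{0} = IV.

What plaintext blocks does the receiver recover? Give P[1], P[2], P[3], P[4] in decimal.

Only C[3] changed, to 71. In CFB, a change in C_i flips the same bit in P_i and garbles P_{i+1}. Decrypting the received ciphertext:
P[1]: E(K, 214) = 216; 72 ⊕ 216 = 144.
P[2]: E(K, 72) = 70; 83 ⊕ 70 = 21.
P[3]: E(K, 83) = 93; 71 ⊕ 93 = 26.
P[4]: E(K, 71) = 73; 67 ⊕ 73 = 10.
Blocks that differ from the original plaintext: P[3], P[4].

P[1] = 144, P[2] = 21, P[3] = 26, P[4] = 10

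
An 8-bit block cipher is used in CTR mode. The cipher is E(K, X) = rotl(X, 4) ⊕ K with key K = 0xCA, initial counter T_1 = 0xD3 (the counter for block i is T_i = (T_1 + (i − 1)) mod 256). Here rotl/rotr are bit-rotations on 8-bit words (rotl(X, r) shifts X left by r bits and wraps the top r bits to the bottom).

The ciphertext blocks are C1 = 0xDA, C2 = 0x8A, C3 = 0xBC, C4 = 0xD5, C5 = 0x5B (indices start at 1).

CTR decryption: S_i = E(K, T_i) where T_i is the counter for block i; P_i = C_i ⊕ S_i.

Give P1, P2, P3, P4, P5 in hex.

P1 = 0x2D, P2 = 0x0D, P3 = 0x2B, P4 = 0x72, P5 = 0xEC

P1: T = 0xD3, S = E(K, T) = 0xF7; 0xDA ⊕ 0xF7 = 0x2D.
P2: T = 0xD4, S = E(K, T) = 0x87; 0x8A ⊕ 0x87 = 0x0D.
P3: T = 0xD5, S = E(K, T) = 0x97; 0xBC ⊕ 0x97 = 0x2B.
P4: T = 0xD6, S = E(K, T) = 0xA7; 0xD5 ⊕ 0xA7 = 0x72.
P5: T = 0xD7, S = E(K, T) = 0xB7; 0x5B ⊕ 0xB7 = 0xEC.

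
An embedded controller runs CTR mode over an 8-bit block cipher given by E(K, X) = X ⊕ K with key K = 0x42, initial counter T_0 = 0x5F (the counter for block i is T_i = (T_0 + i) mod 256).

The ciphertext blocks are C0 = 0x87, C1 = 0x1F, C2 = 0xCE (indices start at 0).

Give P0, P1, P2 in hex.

CTR decryption: S_i = E(K, T_i) where T_i is the counter for block i; P_i = C_i ⊕ S_i.
P0: T = 0x5F, S = E(K, T) = 0x1D; 0x87 ⊕ 0x1D = 0x9A.
P1: T = 0x60, S = E(K, T) = 0x22; 0x1F ⊕ 0x22 = 0x3D.
P2: T = 0x61, S = E(K, T) = 0x23; 0xCE ⊕ 0x23 = 0xED.

P0 = 0x9A, P1 = 0x3D, P2 = 0xED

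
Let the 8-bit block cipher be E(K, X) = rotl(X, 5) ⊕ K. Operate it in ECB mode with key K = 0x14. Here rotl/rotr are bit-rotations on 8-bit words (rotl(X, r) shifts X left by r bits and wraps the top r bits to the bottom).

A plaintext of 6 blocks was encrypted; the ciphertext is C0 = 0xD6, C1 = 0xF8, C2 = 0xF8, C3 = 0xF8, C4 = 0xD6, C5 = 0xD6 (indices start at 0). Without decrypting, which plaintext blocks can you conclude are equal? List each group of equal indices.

P0 = P4 = P5; P1 = P2 = P3

ECB encrypts each block independently with the same key, so equal ciphertext blocks imply equal plaintext blocks.
C0 = C4 = C5 = 0xD6, so P0 = P4 = P5.
C1 = C2 = C3 = 0xF8, so P1 = P2 = P3.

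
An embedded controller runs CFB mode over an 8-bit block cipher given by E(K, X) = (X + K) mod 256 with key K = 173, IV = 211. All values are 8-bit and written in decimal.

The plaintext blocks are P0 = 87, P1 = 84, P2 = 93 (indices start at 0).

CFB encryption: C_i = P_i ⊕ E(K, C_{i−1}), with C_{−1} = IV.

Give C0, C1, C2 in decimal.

C0 = 215, C1 = 208, C2 = 32

C0: E(K, 211) = 128; 87 ⊕ 128 = 215.
C1: E(K, 215) = 132; 84 ⊕ 132 = 208.
C2: E(K, 208) = 125; 93 ⊕ 125 = 32.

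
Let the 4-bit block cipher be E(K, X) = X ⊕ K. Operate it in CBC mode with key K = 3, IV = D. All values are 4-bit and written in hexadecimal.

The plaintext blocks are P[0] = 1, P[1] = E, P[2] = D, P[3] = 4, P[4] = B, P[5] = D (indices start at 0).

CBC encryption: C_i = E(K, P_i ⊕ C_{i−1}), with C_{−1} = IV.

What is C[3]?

C[3] = B

C[0]: P[0] ⊕ D = C; E(K, C) = F.
C[1]: P[1] ⊕ F = 1; E(K, 1) = 2.
C[2]: P[2] ⊕ 2 = F; E(K, F) = C.
C[3]: P[3] ⊕ C = 8; E(K, 8) = B.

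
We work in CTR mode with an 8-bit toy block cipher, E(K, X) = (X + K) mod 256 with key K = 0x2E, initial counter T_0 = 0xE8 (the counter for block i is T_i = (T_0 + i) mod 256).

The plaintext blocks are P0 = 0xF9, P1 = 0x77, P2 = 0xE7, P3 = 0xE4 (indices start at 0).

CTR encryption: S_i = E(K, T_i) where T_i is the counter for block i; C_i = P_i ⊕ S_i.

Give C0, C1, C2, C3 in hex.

C0: T = 0xE8, S = E(K, T) = 0x16; 0xF9 ⊕ 0x16 = 0xEF.
C1: T = 0xE9, S = E(K, T) = 0x17; 0x77 ⊕ 0x17 = 0x60.
C2: T = 0xEA, S = E(K, T) = 0x18; 0xE7 ⊕ 0x18 = 0xFF.
C3: T = 0xEB, S = E(K, T) = 0x19; 0xE4 ⊕ 0x19 = 0xFD.

C0 = 0xEF, C1 = 0x60, C2 = 0xFF, C3 = 0xFD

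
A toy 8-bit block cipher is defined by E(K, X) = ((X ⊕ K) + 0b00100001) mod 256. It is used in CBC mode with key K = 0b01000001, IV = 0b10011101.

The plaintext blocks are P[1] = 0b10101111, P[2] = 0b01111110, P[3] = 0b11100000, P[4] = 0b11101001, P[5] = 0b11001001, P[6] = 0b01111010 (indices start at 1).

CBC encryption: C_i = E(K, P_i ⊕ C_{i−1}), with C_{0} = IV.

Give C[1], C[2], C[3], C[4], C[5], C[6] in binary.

C[1] = 0b10010100, C[2] = 0b11001100, C[3] = 0b10001110, C[4] = 0b01000111, C[5] = 0b11110000, C[6] = 0b11101100

C[1]: P[1] ⊕ 0b10011101 = 0b00110010; E(K, 0b00110010) = 0b10010100.
C[2]: P[2] ⊕ 0b10010100 = 0b11101010; E(K, 0b11101010) = 0b11001100.
C[3]: P[3] ⊕ 0b11001100 = 0b00101100; E(K, 0b00101100) = 0b10001110.
C[4]: P[4] ⊕ 0b10001110 = 0b01100111; E(K, 0b01100111) = 0b01000111.
C[5]: P[5] ⊕ 0b01000111 = 0b10001110; E(K, 0b10001110) = 0b11110000.
C[6]: P[6] ⊕ 0b11110000 = 0b10001010; E(K, 0b10001010) = 0b11101100.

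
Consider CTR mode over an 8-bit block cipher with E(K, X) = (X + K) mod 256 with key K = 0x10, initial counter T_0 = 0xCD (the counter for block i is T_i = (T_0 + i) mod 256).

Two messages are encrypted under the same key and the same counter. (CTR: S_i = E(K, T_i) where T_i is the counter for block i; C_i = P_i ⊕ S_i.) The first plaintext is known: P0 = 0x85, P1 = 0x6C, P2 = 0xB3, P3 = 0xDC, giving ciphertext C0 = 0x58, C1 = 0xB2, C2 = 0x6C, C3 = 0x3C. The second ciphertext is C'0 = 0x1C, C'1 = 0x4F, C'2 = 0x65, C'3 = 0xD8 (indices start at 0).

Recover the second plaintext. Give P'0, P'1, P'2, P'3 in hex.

In CTR with a reused counter, both messages share the same keystream S_i, so C_i ⊕ C'_i = P_i ⊕ P'_i and thus P'_i = P_i ⊕ C_i ⊕ C'_i.
P'0: 0x85 ⊕ 0x58 ⊕ 0x1C = 0xC1.
P'1: 0x6C ⊕ 0xB2 ⊕ 0x4F = 0x91.
P'2: 0xB3 ⊕ 0x6C ⊕ 0x65 = 0xBA.
P'3: 0xDC ⊕ 0x3C ⊕ 0xD8 = 0x38.

P'0 = 0xC1, P'1 = 0x91, P'2 = 0xBA, P'3 = 0x38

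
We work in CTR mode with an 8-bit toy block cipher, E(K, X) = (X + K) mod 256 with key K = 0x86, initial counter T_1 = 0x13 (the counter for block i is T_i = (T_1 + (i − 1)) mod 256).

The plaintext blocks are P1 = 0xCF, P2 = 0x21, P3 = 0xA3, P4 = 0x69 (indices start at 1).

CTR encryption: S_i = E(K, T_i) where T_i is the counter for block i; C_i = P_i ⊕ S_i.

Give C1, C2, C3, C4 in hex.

C1: T = 0x13, S = E(K, T) = 0x99; 0xCF ⊕ 0x99 = 0x56.
C2: T = 0x14, S = E(K, T) = 0x9A; 0x21 ⊕ 0x9A = 0xBB.
C3: T = 0x15, S = E(K, T) = 0x9B; 0xA3 ⊕ 0x9B = 0x38.
C4: T = 0x16, S = E(K, T) = 0x9C; 0x69 ⊕ 0x9C = 0xF5.

C1 = 0x56, C2 = 0xBB, C3 = 0x38, C4 = 0xF5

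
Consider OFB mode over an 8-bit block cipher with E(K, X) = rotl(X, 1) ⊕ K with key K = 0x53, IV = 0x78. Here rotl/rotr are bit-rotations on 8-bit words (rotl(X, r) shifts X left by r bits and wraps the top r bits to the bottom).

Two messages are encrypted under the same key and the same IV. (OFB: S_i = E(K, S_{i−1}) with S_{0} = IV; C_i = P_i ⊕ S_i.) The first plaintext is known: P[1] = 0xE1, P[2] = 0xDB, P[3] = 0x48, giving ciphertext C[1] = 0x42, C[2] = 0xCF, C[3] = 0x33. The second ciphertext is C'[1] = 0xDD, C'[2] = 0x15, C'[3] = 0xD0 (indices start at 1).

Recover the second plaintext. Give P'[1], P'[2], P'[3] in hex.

In OFB with a reused IV, both messages share the same keystream S_i, so C_i ⊕ C'_i = P_i ⊕ P'_i and thus P'_i = P_i ⊕ C_i ⊕ C'_i.
P'[1]: 0xE1 ⊕ 0x42 ⊕ 0xDD = 0x7E.
P'[2]: 0xDB ⊕ 0xCF ⊕ 0x15 = 0x01.
P'[3]: 0x48 ⊕ 0x33 ⊕ 0xD0 = 0xAB.

P'[1] = 0x7E, P'[2] = 0x01, P'[3] = 0xAB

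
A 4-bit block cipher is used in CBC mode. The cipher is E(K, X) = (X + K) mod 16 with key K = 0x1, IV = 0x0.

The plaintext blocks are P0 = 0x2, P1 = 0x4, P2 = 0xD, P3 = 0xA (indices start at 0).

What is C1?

CBC encryption: C_i = E(K, P_i ⊕ C_{i−1}), with C_{−1} = IV.
C0: P0 ⊕ 0x0 = 0x2; E(K, 0x2) = 0x3.
C1: P1 ⊕ 0x3 = 0x7; E(K, 0x7) = 0x8.

C1 = 0x8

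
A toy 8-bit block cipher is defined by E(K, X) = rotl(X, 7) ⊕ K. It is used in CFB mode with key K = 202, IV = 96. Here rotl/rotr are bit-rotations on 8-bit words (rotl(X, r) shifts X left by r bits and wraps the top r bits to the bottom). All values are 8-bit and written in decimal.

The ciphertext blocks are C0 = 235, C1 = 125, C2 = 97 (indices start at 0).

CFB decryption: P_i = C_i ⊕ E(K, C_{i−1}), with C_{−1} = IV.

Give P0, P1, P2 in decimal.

P0 = 17, P1 = 66, P2 = 21

P0: E(K, 96) = 250; 235 ⊕ 250 = 17.
P1: E(K, 235) = 63; 125 ⊕ 63 = 66.
P2: E(K, 125) = 116; 97 ⊕ 116 = 21.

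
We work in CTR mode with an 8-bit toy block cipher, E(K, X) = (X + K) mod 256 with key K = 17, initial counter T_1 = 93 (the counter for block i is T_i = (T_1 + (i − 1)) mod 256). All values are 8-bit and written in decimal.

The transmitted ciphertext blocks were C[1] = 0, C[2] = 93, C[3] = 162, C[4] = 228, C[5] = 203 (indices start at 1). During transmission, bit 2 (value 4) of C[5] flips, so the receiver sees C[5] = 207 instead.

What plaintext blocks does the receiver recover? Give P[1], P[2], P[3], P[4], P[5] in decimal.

CTR decryption: S_i = E(K, T_i) where T_i is the counter for block i; P_i = C_i ⊕ S_i.
Only C[5] changed, to 207. In CTR, a change in C_i flips the same bit in P_i only; the keystream is unaffected. Decrypting the received ciphertext:
P[1]: T = 93, S = E(K, T) = 110; 0 ⊕ 110 = 110.
P[2]: T = 94, S = E(K, T) = 111; 93 ⊕ 111 = 50.
P[3]: T = 95, S = E(K, T) = 112; 162 ⊕ 112 = 210.
P[4]: T = 96, S = E(K, T) = 113; 228 ⊕ 113 = 149.
P[5]: T = 97, S = E(K, T) = 114; 207 ⊕ 114 = 189.
Blocks that differ from the original plaintext: P[5].

P[1] = 110, P[2] = 50, P[3] = 210, P[4] = 149, P[5] = 189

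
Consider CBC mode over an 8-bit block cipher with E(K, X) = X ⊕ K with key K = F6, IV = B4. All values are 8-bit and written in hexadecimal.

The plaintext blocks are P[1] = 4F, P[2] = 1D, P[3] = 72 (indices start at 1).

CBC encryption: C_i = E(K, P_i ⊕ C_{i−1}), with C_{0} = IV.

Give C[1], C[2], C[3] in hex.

C[1] = 0D, C[2] = E6, C[3] = 62

C[1]: P[1] ⊕ B4 = FB; E(K, FB) = 0D.
C[2]: P[2] ⊕ 0D = 10; E(K, 10) = E6.
C[3]: P[3] ⊕ E6 = 94; E(K, 94) = 62.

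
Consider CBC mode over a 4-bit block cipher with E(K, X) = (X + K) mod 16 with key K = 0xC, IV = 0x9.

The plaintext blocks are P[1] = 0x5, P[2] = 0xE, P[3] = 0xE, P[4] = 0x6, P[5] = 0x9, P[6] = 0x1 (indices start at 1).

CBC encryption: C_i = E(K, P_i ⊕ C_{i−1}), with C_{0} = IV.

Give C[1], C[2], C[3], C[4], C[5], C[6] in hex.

C[1] = 0x8, C[2] = 0x2, C[3] = 0x8, C[4] = 0xA, C[5] = 0xF, C[6] = 0xA

C[1]: P[1] ⊕ 0x9 = 0xC; E(K, 0xC) = 0x8.
C[2]: P[2] ⊕ 0x8 = 0x6; E(K, 0x6) = 0x2.
C[3]: P[3] ⊕ 0x2 = 0xC; E(K, 0xC) = 0x8.
C[4]: P[4] ⊕ 0x8 = 0xE; E(K, 0xE) = 0xA.
C[5]: P[5] ⊕ 0xA = 0x3; E(K, 0x3) = 0xF.
C[6]: P[6] ⊕ 0xF = 0xE; E(K, 0xE) = 0xA.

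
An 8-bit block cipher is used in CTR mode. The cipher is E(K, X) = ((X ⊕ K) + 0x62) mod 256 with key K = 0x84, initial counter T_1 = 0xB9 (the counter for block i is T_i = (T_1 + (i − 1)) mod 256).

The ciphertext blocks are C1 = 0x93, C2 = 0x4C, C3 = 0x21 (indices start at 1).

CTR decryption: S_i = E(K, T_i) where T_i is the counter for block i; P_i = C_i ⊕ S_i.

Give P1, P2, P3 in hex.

P1: T = 0xB9, S = E(K, T) = 0x9F; 0x93 ⊕ 0x9F = 0x0C.
P2: T = 0xBA, S = E(K, T) = 0xA0; 0x4C ⊕ 0xA0 = 0xEC.
P3: T = 0xBB, S = E(K, T) = 0xA1; 0x21 ⊕ 0xA1 = 0x80.

P1 = 0x0C, P2 = 0xEC, P3 = 0x80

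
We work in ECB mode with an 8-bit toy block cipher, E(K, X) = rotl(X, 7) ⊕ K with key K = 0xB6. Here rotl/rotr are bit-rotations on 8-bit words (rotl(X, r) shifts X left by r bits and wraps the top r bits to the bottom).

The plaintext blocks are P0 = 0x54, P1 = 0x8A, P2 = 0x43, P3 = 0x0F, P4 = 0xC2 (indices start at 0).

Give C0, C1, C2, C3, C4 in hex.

C0 = 0x9C, C1 = 0xF3, C2 = 0x17, C3 = 0x31, C4 = 0xD7

ECB encryption: C_i = E(K, P_i).
C0: E(K, 0x54) = 0x9C.
C1: E(K, 0x8A) = 0xF3.
C2: E(K, 0x43) = 0x17.
C3: E(K, 0x0F) = 0x31.
C4: E(K, 0xC2) = 0xD7.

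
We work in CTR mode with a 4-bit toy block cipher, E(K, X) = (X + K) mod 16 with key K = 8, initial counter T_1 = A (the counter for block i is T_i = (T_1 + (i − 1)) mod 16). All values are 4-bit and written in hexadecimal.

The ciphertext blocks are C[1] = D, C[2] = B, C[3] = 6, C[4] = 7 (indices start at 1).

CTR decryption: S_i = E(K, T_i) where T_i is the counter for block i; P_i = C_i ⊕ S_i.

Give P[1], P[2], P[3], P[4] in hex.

P[1]: T = A, S = E(K, T) = 2; D ⊕ 2 = F.
P[2]: T = B, S = E(K, T) = 3; B ⊕ 3 = 8.
P[3]: T = C, S = E(K, T) = 4; 6 ⊕ 4 = 2.
P[4]: T = D, S = E(K, T) = 5; 7 ⊕ 5 = 2.

P[1] = F, P[2] = 8, P[3] = 2, P[4] = 2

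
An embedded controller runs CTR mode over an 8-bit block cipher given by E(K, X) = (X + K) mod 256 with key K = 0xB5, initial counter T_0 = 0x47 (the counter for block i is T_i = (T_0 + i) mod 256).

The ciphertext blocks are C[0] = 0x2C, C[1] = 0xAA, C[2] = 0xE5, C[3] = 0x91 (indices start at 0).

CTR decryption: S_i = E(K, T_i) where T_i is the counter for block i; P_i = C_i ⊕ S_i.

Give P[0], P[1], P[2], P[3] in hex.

P[0]: T = 0x47, S = E(K, T) = 0xFC; 0x2C ⊕ 0xFC = 0xD0.
P[1]: T = 0x48, S = E(K, T) = 0xFD; 0xAA ⊕ 0xFD = 0x57.
P[2]: T = 0x49, S = E(K, T) = 0xFE; 0xE5 ⊕ 0xFE = 0x1B.
P[3]: T = 0x4A, S = E(K, T) = 0xFF; 0x91 ⊕ 0xFF = 0x6E.

P[0] = 0xD0, P[1] = 0x57, P[2] = 0x1B, P[3] = 0x6E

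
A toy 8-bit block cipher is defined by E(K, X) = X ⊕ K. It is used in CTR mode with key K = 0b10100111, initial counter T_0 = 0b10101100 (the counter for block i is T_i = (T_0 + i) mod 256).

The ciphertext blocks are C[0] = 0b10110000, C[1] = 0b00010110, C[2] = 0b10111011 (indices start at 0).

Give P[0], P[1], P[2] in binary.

P[0] = 0b10111011, P[1] = 0b00011100, P[2] = 0b10110010

CTR decryption: S_i = E(K, T_i) where T_i is the counter for block i; P_i = C_i ⊕ S_i.
P[0]: T = 0b10101100, S = E(K, T) = 0b00001011; 0b10110000 ⊕ 0b00001011 = 0b10111011.
P[1]: T = 0b10101101, S = E(K, T) = 0b00001010; 0b00010110 ⊕ 0b00001010 = 0b00011100.
P[2]: T = 0b10101110, S = E(K, T) = 0b00001001; 0b10111011 ⊕ 0b00001001 = 0b10110010.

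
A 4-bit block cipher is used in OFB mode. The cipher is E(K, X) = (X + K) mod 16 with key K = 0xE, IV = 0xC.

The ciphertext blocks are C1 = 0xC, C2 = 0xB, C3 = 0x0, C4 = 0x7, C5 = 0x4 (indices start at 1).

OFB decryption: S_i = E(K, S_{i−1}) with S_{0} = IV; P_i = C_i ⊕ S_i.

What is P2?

P1: S = E(K, 0xC) = 0xA; 0xC ⊕ 0xA = 0x6.
P2: S = E(K, 0xA) = 0x8; 0xB ⊕ 0x8 = 0x3.

P2 = 0x3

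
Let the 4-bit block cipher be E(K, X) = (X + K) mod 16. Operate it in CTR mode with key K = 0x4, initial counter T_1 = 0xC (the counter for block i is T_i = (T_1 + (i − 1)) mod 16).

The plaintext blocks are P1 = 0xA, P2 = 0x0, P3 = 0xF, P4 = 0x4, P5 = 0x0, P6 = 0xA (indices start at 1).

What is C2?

C2 = 0x1

CTR encryption: S_i = E(K, T_i) where T_i is the counter for block i; C_i = P_i ⊕ S_i.
C1: T = 0xC, S = E(K, T) = 0x0; 0xA ⊕ 0x0 = 0xA.
C2: T = 0xD, S = E(K, T) = 0x1; 0x0 ⊕ 0x1 = 0x1.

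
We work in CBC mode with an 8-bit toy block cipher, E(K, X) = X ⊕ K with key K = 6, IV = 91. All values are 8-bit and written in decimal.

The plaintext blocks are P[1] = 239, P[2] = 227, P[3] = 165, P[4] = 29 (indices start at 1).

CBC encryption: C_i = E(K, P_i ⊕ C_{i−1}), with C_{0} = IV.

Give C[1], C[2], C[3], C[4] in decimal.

C[1]: P[1] ⊕ 91 = 180; E(K, 180) = 178.
C[2]: P[2] ⊕ 178 = 81; E(K, 81) = 87.
C[3]: P[3] ⊕ 87 = 242; E(K, 242) = 244.
C[4]: P[4] ⊕ 244 = 233; E(K, 233) = 239.

C[1] = 178, C[2] = 87, C[3] = 244, C[4] = 239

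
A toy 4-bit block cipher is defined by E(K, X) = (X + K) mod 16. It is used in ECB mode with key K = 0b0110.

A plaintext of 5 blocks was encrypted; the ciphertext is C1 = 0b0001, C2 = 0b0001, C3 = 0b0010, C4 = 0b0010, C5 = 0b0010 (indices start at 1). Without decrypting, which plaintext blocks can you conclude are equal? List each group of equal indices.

ECB encrypts each block independently with the same key, so equal ciphertext blocks imply equal plaintext blocks.
C1 = C2 = 0b0001, so P1 = P2.
C3 = C4 = C5 = 0b0010, so P3 = P4 = P5.

P1 = P2; P3 = P4 = P5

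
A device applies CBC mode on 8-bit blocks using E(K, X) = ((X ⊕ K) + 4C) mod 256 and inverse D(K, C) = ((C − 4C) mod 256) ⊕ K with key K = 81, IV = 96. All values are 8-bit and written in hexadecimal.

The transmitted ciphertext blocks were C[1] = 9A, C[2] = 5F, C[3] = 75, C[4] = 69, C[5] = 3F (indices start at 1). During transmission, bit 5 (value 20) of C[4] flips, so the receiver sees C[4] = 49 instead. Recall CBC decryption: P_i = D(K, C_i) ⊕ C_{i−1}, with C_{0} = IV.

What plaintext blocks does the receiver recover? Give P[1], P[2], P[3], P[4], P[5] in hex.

Only C[4] changed, to 49. In CBC, a change in C_i garbles P_i and flips the same bit in P_{i+1}. Decrypting the received ciphertext:
P[1]: D(K, 9A) = CF; CF ⊕ 96 = 59.
P[2]: D(K, 5F) = 92; 92 ⊕ 9A = 08.
P[3]: D(K, 75) = A8; A8 ⊕ 5F = F7.
P[4]: D(K, 49) = 7C; 7C ⊕ 75 = 09.
P[5]: D(K, 3F) = 72; 72 ⊕ 49 = 3B.
Blocks that differ from the original plaintext: P[4], P[5].

P[1] = 59, P[2] = 08, P[3] = F7, P[4] = 09, P[5] = 3B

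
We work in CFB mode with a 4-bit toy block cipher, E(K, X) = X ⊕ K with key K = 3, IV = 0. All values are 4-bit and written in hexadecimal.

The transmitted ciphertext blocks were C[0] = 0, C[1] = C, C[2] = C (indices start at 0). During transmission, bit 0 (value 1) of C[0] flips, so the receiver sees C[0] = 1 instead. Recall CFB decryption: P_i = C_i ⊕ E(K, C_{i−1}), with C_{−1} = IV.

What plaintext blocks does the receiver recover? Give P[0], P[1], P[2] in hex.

Only C[0] changed, to 1. In CFB, a change in C_i flips the same bit in P_i and garbles P_{i+1}. Decrypting the received ciphertext:
P[0]: E(K, 0) = 3; 1 ⊕ 3 = 2.
P[1]: E(K, 1) = 2; C ⊕ 2 = E.
P[2]: E(K, C) = F; C ⊕ F = 3.
Blocks that differ from the original plaintext: P[0], P[1].

P[0] = 2, P[1] = E, P[2] = 3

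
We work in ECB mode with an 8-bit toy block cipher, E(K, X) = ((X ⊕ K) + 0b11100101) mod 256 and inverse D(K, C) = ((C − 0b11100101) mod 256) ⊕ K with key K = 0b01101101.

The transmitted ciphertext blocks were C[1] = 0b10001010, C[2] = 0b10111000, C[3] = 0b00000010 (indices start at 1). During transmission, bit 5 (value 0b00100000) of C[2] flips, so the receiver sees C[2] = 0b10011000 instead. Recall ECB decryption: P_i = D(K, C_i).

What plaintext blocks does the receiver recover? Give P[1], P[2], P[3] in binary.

P[1] = 0b11001000, P[2] = 0b11011110, P[3] = 0b01110000

Only C[2] changed, to 0b10011000. In ECB, a change in C_i affects only P_i. Decrypting the received ciphertext:
P[1]: D(K, 0b10001010) = 0b11001000.
P[2]: D(K, 0b10011000) = 0b11011110.
P[3]: D(K, 0b00000010) = 0b01110000.
Blocks that differ from the original plaintext: P[2].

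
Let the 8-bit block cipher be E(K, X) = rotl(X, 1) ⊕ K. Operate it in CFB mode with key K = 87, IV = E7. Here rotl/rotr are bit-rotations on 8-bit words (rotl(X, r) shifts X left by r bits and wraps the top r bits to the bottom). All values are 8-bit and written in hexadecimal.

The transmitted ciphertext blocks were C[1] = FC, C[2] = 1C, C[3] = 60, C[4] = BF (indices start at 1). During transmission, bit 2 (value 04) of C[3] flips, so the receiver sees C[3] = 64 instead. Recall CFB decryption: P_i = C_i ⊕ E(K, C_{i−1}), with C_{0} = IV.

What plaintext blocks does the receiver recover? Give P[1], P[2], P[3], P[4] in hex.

P[1] = B4, P[2] = 62, P[3] = DB, P[4] = F0

Only C[3] changed, to 64. In CFB, a change in C_i flips the same bit in P_i and garbles P_{i+1}. Decrypting the received ciphertext:
P[1]: E(K, E7) = 48; FC ⊕ 48 = B4.
P[2]: E(K, FC) = 7E; 1C ⊕ 7E = 62.
P[3]: E(K, 1C) = BF; 64 ⊕ BF = DB.
P[4]: E(K, 64) = 4F; BF ⊕ 4F = F0.
Blocks that differ from the original plaintext: P[3], P[4].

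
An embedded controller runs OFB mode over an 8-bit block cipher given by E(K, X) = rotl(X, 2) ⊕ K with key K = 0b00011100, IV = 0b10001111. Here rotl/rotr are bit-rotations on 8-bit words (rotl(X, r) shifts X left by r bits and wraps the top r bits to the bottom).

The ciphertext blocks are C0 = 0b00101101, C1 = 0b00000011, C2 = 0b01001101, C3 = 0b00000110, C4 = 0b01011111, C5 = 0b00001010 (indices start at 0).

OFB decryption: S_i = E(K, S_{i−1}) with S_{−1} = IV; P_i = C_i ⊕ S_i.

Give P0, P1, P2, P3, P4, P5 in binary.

P0 = 0b00001111, P1 = 0b10010111, P2 = 0b00000011, P3 = 0b00100011, P4 = 0b11010111, P5 = 0b00110100

P0: S = E(K, 0b10001111) = 0b00100010; 0b00101101 ⊕ 0b00100010 = 0b00001111.
P1: S = E(K, 0b00100010) = 0b10010100; 0b00000011 ⊕ 0b10010100 = 0b10010111.
P2: S = E(K, 0b10010100) = 0b01001110; 0b01001101 ⊕ 0b01001110 = 0b00000011.
P3: S = E(K, 0b01001110) = 0b00100101; 0b00000110 ⊕ 0b00100101 = 0b00100011.
P4: S = E(K, 0b00100101) = 0b10001000; 0b01011111 ⊕ 0b10001000 = 0b11010111.
P5: S = E(K, 0b10001000) = 0b00111110; 0b00001010 ⊕ 0b00111110 = 0b00110100.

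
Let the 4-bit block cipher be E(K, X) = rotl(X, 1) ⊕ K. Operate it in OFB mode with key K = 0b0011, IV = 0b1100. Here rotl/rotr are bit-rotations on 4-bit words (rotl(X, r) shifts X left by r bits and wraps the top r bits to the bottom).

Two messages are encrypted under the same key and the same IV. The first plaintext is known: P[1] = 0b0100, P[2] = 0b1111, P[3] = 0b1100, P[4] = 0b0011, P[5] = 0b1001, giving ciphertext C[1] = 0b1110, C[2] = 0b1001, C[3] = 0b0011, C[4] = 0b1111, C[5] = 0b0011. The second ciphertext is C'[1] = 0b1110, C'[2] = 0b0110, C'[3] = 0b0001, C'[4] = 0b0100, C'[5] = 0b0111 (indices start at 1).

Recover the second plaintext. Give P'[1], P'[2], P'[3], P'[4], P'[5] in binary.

P'[1] = 0b0100, P'[2] = 0b0000, P'[3] = 0b1110, P'[4] = 0b1000, P'[5] = 0b1101

In OFB with a reused IV, both messages share the same keystream S_i, so C_i ⊕ C'_i = P_i ⊕ P'_i and thus P'_i = P_i ⊕ C_i ⊕ C'_i.
P'[1]: 0b0100 ⊕ 0b1110 ⊕ 0b1110 = 0b0100.
P'[2]: 0b1111 ⊕ 0b1001 ⊕ 0b0110 = 0b0000.
P'[3]: 0b1100 ⊕ 0b0011 ⊕ 0b0001 = 0b1110.
P'[4]: 0b0011 ⊕ 0b1111 ⊕ 0b0100 = 0b1000.
P'[5]: 0b1001 ⊕ 0b0011 ⊕ 0b0111 = 0b1101.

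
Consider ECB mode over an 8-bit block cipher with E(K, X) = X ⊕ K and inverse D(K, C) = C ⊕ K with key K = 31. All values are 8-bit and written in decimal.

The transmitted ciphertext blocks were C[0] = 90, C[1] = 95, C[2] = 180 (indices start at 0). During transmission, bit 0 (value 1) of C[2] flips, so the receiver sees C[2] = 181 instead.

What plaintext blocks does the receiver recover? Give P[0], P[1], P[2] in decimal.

ECB decryption: P_i = D(K, C_i).
Only C[2] changed, to 181. In ECB, a change in C_i affects only P_i. Decrypting the received ciphertext:
P[0]: D(K, 90) = 69.
P[1]: D(K, 95) = 64.
P[2]: D(K, 181) = 170.
Blocks that differ from the original plaintext: P[2].

P[0] = 69, P[1] = 64, P[2] = 170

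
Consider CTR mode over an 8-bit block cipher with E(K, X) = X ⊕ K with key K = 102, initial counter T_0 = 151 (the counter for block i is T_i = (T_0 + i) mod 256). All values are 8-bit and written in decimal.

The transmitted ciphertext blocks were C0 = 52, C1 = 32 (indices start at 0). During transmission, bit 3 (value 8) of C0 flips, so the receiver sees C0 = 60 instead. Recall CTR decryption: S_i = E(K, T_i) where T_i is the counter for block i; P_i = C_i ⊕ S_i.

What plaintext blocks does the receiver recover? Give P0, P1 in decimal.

Only C0 changed, to 60. In CTR, a change in C_i flips the same bit in P_i only; the keystream is unaffected. Decrypting the received ciphertext:
P0: T = 151, S = E(K, T) = 241; 60 ⊕ 241 = 205.
P1: T = 152, S = E(K, T) = 254; 32 ⊕ 254 = 222.
Blocks that differ from the original plaintext: P0.

P0 = 205, P1 = 222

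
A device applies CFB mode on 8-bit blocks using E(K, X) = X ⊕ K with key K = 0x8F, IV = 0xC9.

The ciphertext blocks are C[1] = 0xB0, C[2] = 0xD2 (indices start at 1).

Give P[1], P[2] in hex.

CFB decryption: P_i = C_i ⊕ E(K, C_{i−1}), with C_{0} = IV.
P[1]: E(K, 0xC9) = 0x46; 0xB0 ⊕ 0x46 = 0xF6.
P[2]: E(K, 0xB0) = 0x3F; 0xD2 ⊕ 0x3F = 0xED.

P[1] = 0xF6, P[2] = 0xED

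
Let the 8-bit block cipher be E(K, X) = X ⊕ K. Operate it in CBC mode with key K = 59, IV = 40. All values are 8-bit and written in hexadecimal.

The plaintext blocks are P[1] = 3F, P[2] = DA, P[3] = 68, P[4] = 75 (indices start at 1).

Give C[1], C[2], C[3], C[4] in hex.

CBC encryption: C_i = E(K, P_i ⊕ C_{i−1}), with C_{0} = IV.
C[1]: P[1] ⊕ 40 = 7F; E(K, 7F) = 26.
C[2]: P[2] ⊕ 26 = FC; E(K, FC) = A5.
C[3]: P[3] ⊕ A5 = CD; E(K, CD) = 94.
C[4]: P[4] ⊕ 94 = E1; E(K, E1) = B8.

C[1] = 26, C[2] = A5, C[3] = 94, C[4] = B8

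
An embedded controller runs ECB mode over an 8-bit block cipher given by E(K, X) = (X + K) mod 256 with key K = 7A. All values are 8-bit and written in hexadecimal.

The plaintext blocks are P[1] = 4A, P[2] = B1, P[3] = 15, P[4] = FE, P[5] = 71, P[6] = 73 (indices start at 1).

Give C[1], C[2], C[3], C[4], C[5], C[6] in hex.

C[1] = C4, C[2] = 2B, C[3] = 8F, C[4] = 78, C[5] = EB, C[6] = ED

ECB encryption: C_i = E(K, P_i).
C[1]: E(K, 4A) = C4.
C[2]: E(K, B1) = 2B.
C[3]: E(K, 15) = 8F.
C[4]: E(K, FE) = 78.
C[5]: E(K, 71) = EB.
C[6]: E(K, 73) = ED.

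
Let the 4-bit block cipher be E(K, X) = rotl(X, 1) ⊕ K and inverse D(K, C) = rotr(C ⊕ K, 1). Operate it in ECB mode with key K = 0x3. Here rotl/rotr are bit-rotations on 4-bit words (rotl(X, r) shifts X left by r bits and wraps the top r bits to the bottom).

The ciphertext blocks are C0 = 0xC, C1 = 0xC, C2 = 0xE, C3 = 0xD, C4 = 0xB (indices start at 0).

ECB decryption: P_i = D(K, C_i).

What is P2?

P2: D(K, 0xE) = 0xE.

P2 = 0xE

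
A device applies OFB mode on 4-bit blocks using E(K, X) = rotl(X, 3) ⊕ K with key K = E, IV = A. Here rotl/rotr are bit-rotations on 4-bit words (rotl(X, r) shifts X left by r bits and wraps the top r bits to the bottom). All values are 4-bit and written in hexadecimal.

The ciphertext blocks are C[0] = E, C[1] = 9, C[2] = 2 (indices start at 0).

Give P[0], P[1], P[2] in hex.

P[0] = 5, P[1] = A, P[2] = 5

OFB decryption: S_i = E(K, S_{i−1}) with S_{−1} = IV; P_i = C_i ⊕ S_i.
P[0]: S = E(K, A) = B; E ⊕ B = 5.
P[1]: S = E(K, B) = 3; 9 ⊕ 3 = A.
P[2]: S = E(K, 3) = 7; 2 ⊕ 7 = 5.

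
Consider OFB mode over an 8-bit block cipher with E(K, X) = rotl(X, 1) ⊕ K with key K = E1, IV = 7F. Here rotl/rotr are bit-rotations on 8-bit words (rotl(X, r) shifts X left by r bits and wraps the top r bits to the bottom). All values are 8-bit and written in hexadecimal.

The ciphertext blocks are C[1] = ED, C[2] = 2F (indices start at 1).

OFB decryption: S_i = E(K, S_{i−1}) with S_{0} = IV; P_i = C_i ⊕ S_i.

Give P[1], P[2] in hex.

P[1] = F2, P[2] = F0

P[1]: S = E(K, 7F) = 1F; ED ⊕ 1F = F2.
P[2]: S = E(K, 1F) = DF; 2F ⊕ DF = F0.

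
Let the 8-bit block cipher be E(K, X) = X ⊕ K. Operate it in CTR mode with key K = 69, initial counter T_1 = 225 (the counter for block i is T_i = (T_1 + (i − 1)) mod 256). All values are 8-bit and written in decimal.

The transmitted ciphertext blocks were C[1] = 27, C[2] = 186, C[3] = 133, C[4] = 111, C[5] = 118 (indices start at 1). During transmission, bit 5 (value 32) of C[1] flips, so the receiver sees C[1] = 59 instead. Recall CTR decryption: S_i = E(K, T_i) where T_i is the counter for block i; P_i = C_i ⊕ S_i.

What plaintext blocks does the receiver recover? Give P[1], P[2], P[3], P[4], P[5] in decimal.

Only C[1] changed, to 59. In CTR, a change in C_i flips the same bit in P_i only; the keystream is unaffected. Decrypting the received ciphertext:
P[1]: T = 225, S = E(K, T) = 164; 59 ⊕ 164 = 159.
P[2]: T = 226, S = E(K, T) = 167; 186 ⊕ 167 = 29.
P[3]: T = 227, S = E(K, T) = 166; 133 ⊕ 166 = 35.
P[4]: T = 228, S = E(K, T) = 161; 111 ⊕ 161 = 206.
P[5]: T = 229, S = E(K, T) = 160; 118 ⊕ 160 = 214.
Blocks that differ from the original plaintext: P[1].

P[1] = 159, P[2] = 29, P[3] = 35, P[4] = 206, P[5] = 214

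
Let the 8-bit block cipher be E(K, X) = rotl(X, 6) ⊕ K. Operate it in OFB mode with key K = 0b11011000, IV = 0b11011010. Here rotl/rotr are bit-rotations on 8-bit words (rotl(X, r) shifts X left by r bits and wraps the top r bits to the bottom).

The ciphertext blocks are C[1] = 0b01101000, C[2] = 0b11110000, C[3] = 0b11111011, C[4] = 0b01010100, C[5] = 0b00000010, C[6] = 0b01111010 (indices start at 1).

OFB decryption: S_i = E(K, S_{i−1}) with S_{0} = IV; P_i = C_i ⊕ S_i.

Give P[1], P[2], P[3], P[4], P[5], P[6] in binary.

P[1] = 0b00000110, P[2] = 0b10110011, P[3] = 0b11110011, P[4] = 0b10001110, P[5] = 0b01101100, P[6] = 0b00111001

P[1]: S = E(K, 0b11011010) = 0b01101110; 0b01101000 ⊕ 0b01101110 = 0b00000110.
P[2]: S = E(K, 0b01101110) = 0b01000011; 0b11110000 ⊕ 0b01000011 = 0b10110011.
P[3]: S = E(K, 0b01000011) = 0b00001000; 0b11111011 ⊕ 0b00001000 = 0b11110011.
P[4]: S = E(K, 0b00001000) = 0b11011010; 0b01010100 ⊕ 0b11011010 = 0b10001110.
P[5]: S = E(K, 0b11011010) = 0b01101110; 0b00000010 ⊕ 0b01101110 = 0b01101100.
P[6]: S = E(K, 0b01101110) = 0b01000011; 0b01111010 ⊕ 0b01000011 = 0b00111001.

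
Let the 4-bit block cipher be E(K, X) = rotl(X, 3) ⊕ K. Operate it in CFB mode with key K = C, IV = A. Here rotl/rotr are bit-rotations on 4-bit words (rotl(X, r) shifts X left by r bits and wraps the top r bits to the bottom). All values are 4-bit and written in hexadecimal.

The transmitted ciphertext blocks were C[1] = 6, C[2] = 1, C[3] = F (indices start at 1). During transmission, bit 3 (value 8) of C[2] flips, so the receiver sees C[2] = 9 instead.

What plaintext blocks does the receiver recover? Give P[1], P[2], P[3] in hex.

P[1] = F, P[2] = 6, P[3] = F

CFB decryption: P_i = C_i ⊕ E(K, C_{i−1}), with C_{0} = IV.
Only C[2] changed, to 9. In CFB, a change in C_i flips the same bit in P_i and garbles P_{i+1}. Decrypting the received ciphertext:
P[1]: E(K, A) = 9; 6 ⊕ 9 = F.
P[2]: E(K, 6) = F; 9 ⊕ F = 6.
P[3]: E(K, 9) = 0; F ⊕ 0 = F.
Blocks that differ from the original plaintext: P[2], P[3].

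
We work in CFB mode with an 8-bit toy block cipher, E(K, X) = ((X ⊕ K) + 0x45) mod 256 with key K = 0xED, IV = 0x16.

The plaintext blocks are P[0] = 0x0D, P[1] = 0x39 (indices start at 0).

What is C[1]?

C[1] = 0xDC

CFB encryption: C_i = P_i ⊕ E(K, C_{i−1}), with C_{−1} = IV.
C[0]: E(K, 0x16) = 0x40; 0x0D ⊕ 0x40 = 0x4D.
C[1]: E(K, 0x4D) = 0xE5; 0x39 ⊕ 0xE5 = 0xDC.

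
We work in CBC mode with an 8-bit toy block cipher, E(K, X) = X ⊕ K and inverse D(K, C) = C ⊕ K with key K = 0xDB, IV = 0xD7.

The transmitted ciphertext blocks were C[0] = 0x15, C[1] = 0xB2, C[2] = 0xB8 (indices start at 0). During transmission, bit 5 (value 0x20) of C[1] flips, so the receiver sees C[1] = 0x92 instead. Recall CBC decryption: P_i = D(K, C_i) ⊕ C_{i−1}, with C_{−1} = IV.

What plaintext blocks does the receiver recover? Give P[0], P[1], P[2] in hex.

Only C[1] changed, to 0x92. In CBC, a change in C_i garbles P_i and flips the same bit in P_{i+1}. Decrypting the received ciphertext:
P[0]: D(K, 0x15) = 0xCE; 0xCE ⊕ 0xD7 = 0x19.
P[1]: D(K, 0x92) = 0x49; 0x49 ⊕ 0x15 = 0x5C.
P[2]: D(K, 0xB8) = 0x63; 0x63 ⊕ 0x92 = 0xF1.
Blocks that differ from the original plaintext: P[1], P[2].

P[0] = 0x19, P[1] = 0x5C, P[2] = 0xF1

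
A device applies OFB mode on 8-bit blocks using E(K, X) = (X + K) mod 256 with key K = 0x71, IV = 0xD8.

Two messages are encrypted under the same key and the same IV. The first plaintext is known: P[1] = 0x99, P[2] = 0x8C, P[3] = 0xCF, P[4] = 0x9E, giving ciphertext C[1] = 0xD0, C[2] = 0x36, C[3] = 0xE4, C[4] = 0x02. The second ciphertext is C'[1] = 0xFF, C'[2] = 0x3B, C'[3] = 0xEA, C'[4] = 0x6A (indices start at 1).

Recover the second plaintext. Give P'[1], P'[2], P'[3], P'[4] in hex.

In OFB with a reused IV, both messages share the same keystream S_i, so C_i ⊕ C'_i = P_i ⊕ P'_i and thus P'_i = P_i ⊕ C_i ⊕ C'_i.
P'[1]: 0x99 ⊕ 0xD0 ⊕ 0xFF = 0xB6.
P'[2]: 0x8C ⊕ 0x36 ⊕ 0x3B = 0x81.
P'[3]: 0xCF ⊕ 0xE4 ⊕ 0xEA = 0xC1.
P'[4]: 0x9E ⊕ 0x02 ⊕ 0x6A = 0xF6.

P'[1] = 0xB6, P'[2] = 0x81, P'[3] = 0xC1, P'[4] = 0xF6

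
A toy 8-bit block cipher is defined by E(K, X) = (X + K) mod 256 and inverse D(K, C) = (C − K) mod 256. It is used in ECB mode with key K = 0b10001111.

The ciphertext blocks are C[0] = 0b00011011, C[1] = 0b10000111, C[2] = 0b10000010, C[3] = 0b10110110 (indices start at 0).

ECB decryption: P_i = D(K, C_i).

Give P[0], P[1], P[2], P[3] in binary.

P[0] = 0b10001100, P[1] = 0b11111000, P[2] = 0b11110011, P[3] = 0b00100111

P[0]: D(K, 0b00011011) = 0b10001100.
P[1]: D(K, 0b10000111) = 0b11111000.
P[2]: D(K, 0b10000010) = 0b11110011.
P[3]: D(K, 0b10110110) = 0b00100111.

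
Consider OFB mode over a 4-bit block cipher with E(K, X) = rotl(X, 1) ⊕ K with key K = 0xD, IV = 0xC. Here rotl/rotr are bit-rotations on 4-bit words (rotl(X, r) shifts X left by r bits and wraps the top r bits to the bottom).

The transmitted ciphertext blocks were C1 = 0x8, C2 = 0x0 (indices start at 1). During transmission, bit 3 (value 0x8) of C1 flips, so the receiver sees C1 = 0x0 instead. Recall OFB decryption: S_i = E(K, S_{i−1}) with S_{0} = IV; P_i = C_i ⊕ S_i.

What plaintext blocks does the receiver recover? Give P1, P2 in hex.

P1 = 0x4, P2 = 0x5

Only C1 changed, to 0x0. In OFB, a change in C_i flips the same bit in P_i only; the keystream is unaffected. Decrypting the received ciphertext:
P1: S = E(K, 0xC) = 0x4; 0x0 ⊕ 0x4 = 0x4.
P2: S = E(K, 0x4) = 0x5; 0x0 ⊕ 0x5 = 0x5.
Blocks that differ from the original plaintext: P1.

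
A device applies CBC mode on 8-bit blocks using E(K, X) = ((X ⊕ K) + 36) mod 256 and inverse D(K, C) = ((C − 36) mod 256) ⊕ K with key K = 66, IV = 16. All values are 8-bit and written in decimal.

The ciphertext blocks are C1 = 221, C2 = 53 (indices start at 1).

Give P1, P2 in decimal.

CBC decryption: P_i = D(K, C_i) ⊕ C_{i−1}, with C_{0} = IV.
P1: D(K, 221) = 251; 251 ⊕ 16 = 235.
P2: D(K, 53) = 83; 83 ⊕ 221 = 142.

P1 = 235, P2 = 142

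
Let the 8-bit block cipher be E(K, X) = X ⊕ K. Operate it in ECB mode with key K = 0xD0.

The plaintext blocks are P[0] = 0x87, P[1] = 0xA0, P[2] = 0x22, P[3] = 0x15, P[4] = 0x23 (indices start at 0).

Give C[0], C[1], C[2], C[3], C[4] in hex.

ECB encryption: C_i = E(K, P_i).
C[0]: E(K, 0x87) = 0x57.
C[1]: E(K, 0xA0) = 0x70.
C[2]: E(K, 0x22) = 0xF2.
C[3]: E(K, 0x15) = 0xC5.
C[4]: E(K, 0x23) = 0xF3.

C[0] = 0x57, C[1] = 0x70, C[2] = 0xF2, C[3] = 0xC5, C[4] = 0xF3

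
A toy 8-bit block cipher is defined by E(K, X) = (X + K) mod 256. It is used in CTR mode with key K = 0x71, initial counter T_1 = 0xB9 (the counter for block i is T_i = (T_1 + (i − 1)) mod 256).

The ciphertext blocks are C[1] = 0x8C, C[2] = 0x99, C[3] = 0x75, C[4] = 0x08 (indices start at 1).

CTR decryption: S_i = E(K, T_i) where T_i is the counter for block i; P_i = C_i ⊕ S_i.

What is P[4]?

P[4] = 0x25

P[4]: T = 0xBC, S = E(K, T) = 0x2D; 0x08 ⊕ 0x2D = 0x25.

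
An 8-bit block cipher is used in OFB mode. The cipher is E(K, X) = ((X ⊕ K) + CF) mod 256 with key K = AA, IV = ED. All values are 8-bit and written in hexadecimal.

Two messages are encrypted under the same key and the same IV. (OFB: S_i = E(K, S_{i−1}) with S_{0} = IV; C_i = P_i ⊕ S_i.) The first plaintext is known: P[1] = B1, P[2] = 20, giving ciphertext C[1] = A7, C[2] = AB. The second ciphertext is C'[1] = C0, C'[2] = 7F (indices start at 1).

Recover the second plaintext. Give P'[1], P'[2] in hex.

P'[1] = D6, P'[2] = F4

In OFB with a reused IV, both messages share the same keystream S_i, so C_i ⊕ C'_i = P_i ⊕ P'_i and thus P'_i = P_i ⊕ C_i ⊕ C'_i.
P'[1]: B1 ⊕ A7 ⊕ C0 = D6.
P'[2]: 20 ⊕ AB ⊕ 7F = F4.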